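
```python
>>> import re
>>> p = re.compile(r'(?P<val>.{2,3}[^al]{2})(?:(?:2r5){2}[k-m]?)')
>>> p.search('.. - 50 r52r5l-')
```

None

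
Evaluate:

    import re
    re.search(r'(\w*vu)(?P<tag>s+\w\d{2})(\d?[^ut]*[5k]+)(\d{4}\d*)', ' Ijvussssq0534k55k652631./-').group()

The pattern matches zero or more of a word character, then the literal 'vu' (captured); then one or more of the literal 's', then a word character, then exactly 2 of a digit (captured as 'tag'); then optionally a digit, then zero or more of any character except [ut], then one or more of one of [5k] (captured); then exactly 4 of a digit, then zero or more of a digit (captured).
The match spans [1:24] → 'Ijvussssq0534k55k652631'.

'Ijvussssq0534k55k652631'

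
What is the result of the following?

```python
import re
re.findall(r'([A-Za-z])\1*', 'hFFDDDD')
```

['h', 'F', 'D']

`\1` has to match the exact text group 1 already captured.
Walking the string: at [0:1] match 'h', group 1 = 'h'; at [1:3] match 'FF', group 1 = 'F'; at [3:7] match 'DDDD', group 1 = 'D'.
One capturing group, so `findall` returns just the captured substring from each match — 3 in all.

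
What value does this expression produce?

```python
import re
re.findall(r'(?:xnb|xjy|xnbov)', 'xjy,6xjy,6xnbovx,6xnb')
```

['xjy', 'xjy', 'xnb', 'xnb']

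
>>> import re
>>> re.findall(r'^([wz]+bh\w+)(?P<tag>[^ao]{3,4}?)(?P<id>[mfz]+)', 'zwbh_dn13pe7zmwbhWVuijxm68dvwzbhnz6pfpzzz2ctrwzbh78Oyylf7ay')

The pattern matches anchored at the start of the string; then one or more of one of [wz], then the literal 'bh', then one or more of a word character (captured); then 3 to 4 of any character except [ao] (lazy) (captured as 'tag'); then one or more of one of [mfz] (captured as 'id').
Matches: at [0:56] match 'zwbh_dn13pe7zmwbhWVuijxm68dvwzbhnz6pfpzzz2ctrwzbh78Oyylf', groups = ('zwbh_dn13pe7zmwbhWVuijxm68dvwzbhnz6pfpzzz2ctrwzbh78O', 'yyl', 'f').
`findall` packs the 3 group values into a tuple for every match.

[('zwbh_dn13pe7zmwbhWVuijxm68dvwzbhnz6pfpzzz2ctrwzbh78O', 'yyl', 'f')]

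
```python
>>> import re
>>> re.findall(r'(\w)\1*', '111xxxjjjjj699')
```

The backreference `\1` re-matches whatever the first group consumed, character for character.
Matches: at [0:3] match '111', group 1 = '1'; at [3:6] match 'xxx', group 1 = 'x'; at [6:11] match 'jjjjj', group 1 = 'j'; at [11:12] match '6', group 1 = '6'; at [12:14] match '99', group 1 = '9'.
One capturing group, so `findall` returns just the captured substring from each match — 5 in all.

['1', 'x', 'j', '6', '9']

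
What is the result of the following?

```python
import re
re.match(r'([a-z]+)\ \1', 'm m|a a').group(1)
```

'm'

The match spans [0:3] → 'm m'.
Captured: group 1 = 'm'.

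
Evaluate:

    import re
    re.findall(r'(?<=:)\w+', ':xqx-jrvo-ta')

['xqx']

The `(?=…)`/`(?<=…)` assertion just peeks at neighbouring text; it doesn't advance the match position.
No capturing groups, so `findall` returns the 1 full match string.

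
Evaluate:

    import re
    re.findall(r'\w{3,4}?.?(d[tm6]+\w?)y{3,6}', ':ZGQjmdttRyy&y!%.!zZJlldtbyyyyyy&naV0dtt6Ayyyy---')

['dtb', 'dtt6A']

With a single group, `findall` returns only what that group captured — 2 items.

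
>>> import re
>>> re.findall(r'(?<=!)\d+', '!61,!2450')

Because the assertion is zero-width, the text it checks is not consumed and won't appear in the result.
Matches: at [1:3] → '61'; at [5:9] → '2450'.
`findall` yields the raw match text (2 of them) because the pattern has no groups.

['61', '2450']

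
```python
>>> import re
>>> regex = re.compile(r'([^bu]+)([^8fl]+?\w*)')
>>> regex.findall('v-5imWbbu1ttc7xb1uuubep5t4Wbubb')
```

`findall` packs the 2 group values into a tuple for every match.

[('v-5imW', 'bbu1ttc7xb1uuubep5t4Wbubb')]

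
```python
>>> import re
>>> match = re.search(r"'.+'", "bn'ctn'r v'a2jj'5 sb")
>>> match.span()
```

(2, 16)

Unlike `match`, `search` isn't anchored — it looks for the pattern anywhere in the string.
The match spans [2:16] → "'ctn'r v'a2jj'".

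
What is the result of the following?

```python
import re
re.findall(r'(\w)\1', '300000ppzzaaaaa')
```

['0', '0', 'p', 'z', 'a', 'a']

`\1` has to match the exact text group 1 already captured.
Walking the string: at [1:3] match '00', group 1 = '0'; at [3:5] match '00', group 1 = '0'; at [6:8] match 'pp', group 1 = 'p'; at [8:10] match 'zz', group 1 = 'z'; at [10:12] match 'aa', group 1 = 'a'; ….
With a single group, `findall` returns only what that group captured — 6 items.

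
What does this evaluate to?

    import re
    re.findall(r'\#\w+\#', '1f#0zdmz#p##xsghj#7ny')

['#0zdmz#', '#xsghj#']

Walking the string: at [2:9] → '#0zdmz#'; at [11:18] → '#xsghj#'.
`findall` yields the raw match text (2 of them) because the pattern has no groups.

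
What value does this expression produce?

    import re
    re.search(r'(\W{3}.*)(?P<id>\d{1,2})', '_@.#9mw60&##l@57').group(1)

'@.#9mw60&##l@5'

The match spans [1:16] → '@.#9mw60&##l@57'.
Captured: group 1 = '@.#9mw60&##l@5', group 2 = '7'.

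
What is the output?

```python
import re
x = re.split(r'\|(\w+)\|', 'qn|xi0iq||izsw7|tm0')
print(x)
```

Matches to split on: at [2:9] → '|xi0iq|'; at [9:16] → '|izsw7|'.
Because the pattern has a capturing group, `split` also inserts each captured text between the pieces.

['qn', 'xi0iq', '', 'izsw7', 'tm0']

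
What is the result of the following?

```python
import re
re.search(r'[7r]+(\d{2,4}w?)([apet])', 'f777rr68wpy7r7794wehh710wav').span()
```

This matches one or more of one of [7r]; then 2 to 4 of a digit, then optionally the literal 'w' (captured); then one of [apet] (captured).
`re.search` scans for the first position where the pattern succeeds.
The match spans [1:10] → '777rr68wp'.
Captured: group 1 = '68w', group 2 = 'p'.

(1, 10)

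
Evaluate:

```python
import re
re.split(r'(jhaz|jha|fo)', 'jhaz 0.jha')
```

['', 'jhaz', ' 0.', 'jha', '']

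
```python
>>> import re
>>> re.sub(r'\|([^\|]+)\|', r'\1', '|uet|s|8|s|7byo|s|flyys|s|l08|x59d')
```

Each match is replaced using the text its own group 1 captured.

'uets8s7byosflyyssl08x59d'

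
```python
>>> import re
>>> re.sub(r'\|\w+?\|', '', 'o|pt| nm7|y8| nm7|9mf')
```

'o nm7 nm7|9mf'

Each match is replaced by ''.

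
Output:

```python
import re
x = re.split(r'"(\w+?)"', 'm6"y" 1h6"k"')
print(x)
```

['m6', 'y', ' 1h6', 'k', '']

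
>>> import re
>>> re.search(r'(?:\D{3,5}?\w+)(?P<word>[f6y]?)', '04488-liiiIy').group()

'-liiiIy'

Pattern: 3 to 5 of a non-digit (lazy), then one or more of a word character (non-capturing group); then optionally one of [f6y] (captured as 'word').
`search` walks the string left to right and returns the first match it finds.
The match spans [5:12] → '-liiiIy'.
Captured: group 1 = ''.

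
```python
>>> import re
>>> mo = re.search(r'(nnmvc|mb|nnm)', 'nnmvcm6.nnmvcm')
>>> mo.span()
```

Alternation isn't longest-match — the leftmost alternative that fits at this position is chosen.
The match spans [0:5] → 'nnmvc'.

(0, 5)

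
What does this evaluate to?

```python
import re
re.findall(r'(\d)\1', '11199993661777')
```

['1', '9', '9', '6', '7']

`\1` is not a pattern — it's the concrete string captured by group 1, re-applied verbatim.
Matches: at [0:2] match '11', group 1 = '1'; at [3:5] match '99', group 1 = '9'; at [5:7] match '99', group 1 = '9'; at [8:10] match '66', group 1 = '6'; at [11:13] match '77', group 1 = '7'.
One capturing group, so `findall` returns just the captured substring from each match — 5 in all.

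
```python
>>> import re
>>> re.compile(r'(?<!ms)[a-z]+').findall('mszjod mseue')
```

['mszjod', 'mseue']

`(?!…)`/`(?<!…)` only lets a position through if the neighbouring text does NOT match; no characters are consumed.
Matches: at [0:6] → 'mszjod'; at [7:12] → 'mseue'.
Since nothing is captured, `findall` lists the 2 matched substrings directly.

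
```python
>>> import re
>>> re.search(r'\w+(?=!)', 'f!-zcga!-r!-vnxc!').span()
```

(0, 1)

Lookahead/lookbehind check context without consuming it, so the matched span excludes the asserted characters.
The match spans [0:1] → 'f'.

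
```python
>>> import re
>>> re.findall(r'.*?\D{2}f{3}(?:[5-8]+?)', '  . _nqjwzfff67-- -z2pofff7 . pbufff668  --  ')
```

['  . _nqjwzfff6', '7-- -z2pofff7', ' . pbufff6']

This matches zero or more of any character (lazy), then exactly 2 of a non-digit, then exactly 3 of the literal 'f'; then one or more of a character in [5-8] (lazy) (non-capturing group).
Lazy quantifiers expand one character at a time until the remainder of the pattern can match.
Matches: at [0:14] → '  . _nqjwzfff6'; at [14:27] → '7-- -z2pofff7'; at [27:37] → ' . pbufff6'.
No capturing groups, so `findall` returns the 3 full match strings.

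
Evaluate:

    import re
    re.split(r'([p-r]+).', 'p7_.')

['', 'p', '_.']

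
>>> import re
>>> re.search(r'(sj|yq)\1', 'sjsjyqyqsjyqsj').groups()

The match spans [0:4] → 'sjsj'.
Captured: group 1 = 'sj'.

('sj',)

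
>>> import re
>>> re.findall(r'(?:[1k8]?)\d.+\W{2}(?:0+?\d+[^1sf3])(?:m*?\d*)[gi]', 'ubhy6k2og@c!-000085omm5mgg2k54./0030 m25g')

['6k2og@c!-000085omm5mgg2k54./0030 m25g']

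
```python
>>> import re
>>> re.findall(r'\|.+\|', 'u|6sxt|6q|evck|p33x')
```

['|6sxt|6q|evck|']

No capturing groups, so `findall` returns the 1 full match string.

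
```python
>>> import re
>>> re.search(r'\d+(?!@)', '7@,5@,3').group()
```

A negative assertion filters positions out without eating any characters.
`re.search` scans for the first position where the pattern succeeds.
The match spans [6:7] → '3'.

'3'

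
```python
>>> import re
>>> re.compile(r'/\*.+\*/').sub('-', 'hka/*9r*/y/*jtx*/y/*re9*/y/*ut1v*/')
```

Matches: at [3:34] → '/*9r*/y/*jtx*/y/*re9*/y/*ut1v*/'.
Each match is replaced by '-'.

'hka-'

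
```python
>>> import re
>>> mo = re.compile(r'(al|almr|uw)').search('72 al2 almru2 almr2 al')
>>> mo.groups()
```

('al',)

The match spans [3:5] → 'al'.
Captured: group 1 = 'al'.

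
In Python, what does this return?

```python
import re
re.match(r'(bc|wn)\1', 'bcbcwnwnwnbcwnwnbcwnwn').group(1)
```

The match spans [0:4] → 'bcbc'.
Captured: group 1 = 'bc'.

'bc'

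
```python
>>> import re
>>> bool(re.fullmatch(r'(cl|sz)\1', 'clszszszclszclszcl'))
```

False

The backreference `\1` re-matches whatever the first group consumed, character for character.
`fullmatch` succeeds only if the pattern covers the string from start to end.
Here the pattern can't cover the whole string, so the call returns None, and `bool(None)` is False.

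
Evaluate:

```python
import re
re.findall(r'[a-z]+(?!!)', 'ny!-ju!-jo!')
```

The negative lookaround is zero-width — it rules out positions where the adjacent text would match, without consuming anything.
Matches: at [0:1] → 'n'; at [4:5] → 'j'; at [8:9] → 'j'.
No capturing groups, so `findall` returns the 3 full match strings.

['n', 'j', 'j']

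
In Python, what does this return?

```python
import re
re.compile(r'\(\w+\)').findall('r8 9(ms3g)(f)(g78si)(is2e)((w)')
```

Walking the string: at [4:10] → '(ms3g)'; at [10:13] → '(f)'; at [13:20] → '(g78si)'; at [20:26] → '(is2e)'; at [27:30] → '(w)'.
`findall` yields the raw match text (5 of them) because the pattern has no groups.

['(ms3g)', '(f)', '(g78si)', '(is2e)', '(w)']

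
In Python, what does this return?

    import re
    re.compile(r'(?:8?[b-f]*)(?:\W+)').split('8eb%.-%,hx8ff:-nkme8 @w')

`split` removes every match and returns the 4 fragments in between.

['', 'hx', 'nkme', 'w']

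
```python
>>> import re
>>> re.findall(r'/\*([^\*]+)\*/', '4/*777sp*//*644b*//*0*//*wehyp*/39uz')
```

['777sp', '644b', '0', 'wehyp']

`findall` collects group 1 from each match (4 total).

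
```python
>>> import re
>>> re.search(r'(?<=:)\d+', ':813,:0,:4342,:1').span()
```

(1, 4)

The `(?=…)`/`(?<=…)` assertion just peeks at neighbouring text; it doesn't advance the match position.
The match spans [1:4] → '813'.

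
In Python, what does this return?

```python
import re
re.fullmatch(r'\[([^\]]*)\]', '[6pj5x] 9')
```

None

`re.fullmatch` requires the pattern to consume the entire string.
Here the string isn't matched end-to-end, so the call returns None.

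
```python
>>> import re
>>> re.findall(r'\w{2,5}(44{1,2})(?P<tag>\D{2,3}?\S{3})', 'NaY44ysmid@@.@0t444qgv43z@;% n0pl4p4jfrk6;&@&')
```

[('44', 'ysmid'), ('44', 'qgv43')]

This matches 2 to 5 of a word character; then a literal '4', then 1 to 2 of the literal '4' (captured); then 2 to 3 of a non-digit (lazy), then exactly 3 of a non-whitespace character (captured as 'tag').
Multiple groups make `findall` return tuples — one 2-tuple for each match.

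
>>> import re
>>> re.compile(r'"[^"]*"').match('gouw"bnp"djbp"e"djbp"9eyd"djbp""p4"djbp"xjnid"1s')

`re.match` won't scan ahead — the pattern has to work from the very first character.
Here the pattern fails at index 0, so the call returns None.

None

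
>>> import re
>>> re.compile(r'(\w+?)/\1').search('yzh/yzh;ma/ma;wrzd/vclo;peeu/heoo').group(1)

After group 1 captures some text, `\1` only succeeds where that same text appears again.
`re.search` scans for the first position where the pattern succeeds.
The match spans [0:7] → 'yzh/yzh'.
Captured: group 1 = 'yzh'.

'yzh'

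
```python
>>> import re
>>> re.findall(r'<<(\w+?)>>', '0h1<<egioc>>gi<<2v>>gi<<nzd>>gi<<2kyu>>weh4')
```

['egioc', '2v', 'nzd', '2kyu']

One capturing group, so `findall` returns just the captured substring from each match — 4 in all.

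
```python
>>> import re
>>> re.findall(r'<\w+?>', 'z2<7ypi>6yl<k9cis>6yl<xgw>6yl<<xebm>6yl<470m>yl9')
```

Scanning left to right: at [2:8] → '<7ypi>'; at [11:18] → '<k9cis>'; at [21:26] → '<xgw>'; at [30:36] → '<xebm>'; at [39:45] → '<470m>'.
No capturing groups, so `findall` returns the 5 full match strings.

['<7ypi>', '<k9cis>', '<xgw>', '<xebm>', '<470m>']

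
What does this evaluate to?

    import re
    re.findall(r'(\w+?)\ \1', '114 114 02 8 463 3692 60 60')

['114', '3', '60']

The backreference `\1` re-matches whatever the first group consumed, character for character.
`findall` collects group 1 from each match (3 total).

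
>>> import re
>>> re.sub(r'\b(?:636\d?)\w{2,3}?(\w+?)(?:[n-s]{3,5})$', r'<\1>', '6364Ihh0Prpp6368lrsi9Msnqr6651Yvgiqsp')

'<h0Prpp6368lrsi9Msnqr6651Yvgi>'

Pattern: a word boundary (`\b`, zero-width); then the literal '636', then optionally a digit (non-capturing group); then 2 to 3 of a word character (lazy); then one or more of a word character (lazy) (captured); then 3 to 5 of a character in [n-s] (non-capturing group); then anchored at the end.
The `?` after the quantifier makes it lazy — it takes as little as possible before letting the rest of the pattern try.
Matches: at [0:37] → '6364Ihh0Prpp6368lrsi9Msnqr6651Yvgiqsp'.
The replacement refers to a captured group, so each match is rewritten using its own captured text.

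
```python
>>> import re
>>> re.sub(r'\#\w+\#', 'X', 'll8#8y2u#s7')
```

Matches: at [3:9] → '#8y2u#'.
Each match is replaced by 'X'.

'll8Xs7'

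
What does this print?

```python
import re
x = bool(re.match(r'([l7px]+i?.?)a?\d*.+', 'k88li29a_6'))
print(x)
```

The pattern matches one or more of one of [l7px], then optionally a literal 'i', then optionally any character (captured); then optionally a literal 'a', then zero or more of a digit, then one or more of any character.
`re.match` won't scan ahead — the pattern has to work from the very first character.
Here position 0 doesn't satisfy it, so the call returns None, and `bool(None)` is False.

False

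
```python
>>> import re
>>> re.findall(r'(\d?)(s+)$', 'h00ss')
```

[('0', 'ss')]

The pattern matches optionally a digit (captured); then one or more of a literal 's' (captured); then anchored at the end.
Scanning left to right: at [2:5] match '0ss', groups = ('0', 'ss').
`findall` packs the 2 group values into a tuple for every match.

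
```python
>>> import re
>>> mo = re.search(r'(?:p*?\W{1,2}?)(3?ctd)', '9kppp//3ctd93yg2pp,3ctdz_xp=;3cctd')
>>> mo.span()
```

This matches zero or more of a literal 'p' (lazy), then 1 to 2 of a non-word character (lazy) (non-capturing group); then optionally a literal '3', then the literal 'ctd' (captured).
`search` walks the string left to right and returns the first match it finds.
The match spans [2:11] → 'ppp//3ctd'.
Captured: group 1 = '3ctd'.

(2, 11)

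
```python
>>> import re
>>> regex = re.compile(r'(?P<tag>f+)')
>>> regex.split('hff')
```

['h', 'ff', '']

This matches one or more of a literal 'f' (captured as 'tag').
Matches to split on: at [1:3] → 'ff'.
`re.split` interleaves the captured-group text with the surrounding fragments.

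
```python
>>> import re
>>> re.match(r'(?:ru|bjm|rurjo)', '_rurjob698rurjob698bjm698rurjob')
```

None

`re.match` only tries the pattern at the start of the string.
Here the pattern fails at index 0, so the call returns None.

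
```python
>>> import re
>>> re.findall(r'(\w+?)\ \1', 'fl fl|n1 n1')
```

['fl', 'n1']

`\1` has to match the exact text group 1 already captured.
With a single group, `findall` returns only what that group captured — 2 items.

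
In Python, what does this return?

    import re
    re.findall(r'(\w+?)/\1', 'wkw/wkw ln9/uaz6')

['wkw']

`\1` is not a pattern — it's the concrete string captured by group 1, re-applied verbatim.
`findall` collects group 1 from the one match (1 total).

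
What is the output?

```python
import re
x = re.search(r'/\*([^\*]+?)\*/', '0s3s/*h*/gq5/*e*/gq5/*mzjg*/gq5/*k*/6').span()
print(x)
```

Unlike `match`, `search` isn't anchored — it looks for the pattern anywhere in the string.
The match spans [4:9] → '/*h*/'.
Captured: group 1 = 'h'.

(4, 9)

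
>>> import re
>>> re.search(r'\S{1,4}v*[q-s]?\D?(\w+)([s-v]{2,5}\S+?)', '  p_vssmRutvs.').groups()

('Rut', 'vs.')

The pattern matches 1 to 4 of a non-whitespace character, then zero or more of the literal 'v'; then optionally a character in [q-s], then optionally a non-digit; then one or more of a word character (captured); then 2 to 5 of a character in [s-v], then one or more of a non-whitespace character (lazy) (captured).
`re.search` tries every starting position until one works.
The match spans [2:14] → 'p_vssmRutvs.'.
Captured: group 1 = 'Rut', group 2 = 'vs.'.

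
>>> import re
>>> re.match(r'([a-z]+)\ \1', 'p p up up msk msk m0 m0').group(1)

`\1` has to match the exact text group 1 already captured.
`re.match` only tries the pattern at the start of the string.
The match spans [0:3] → 'p p'.
Captured: group 1 = 'p'.

'p'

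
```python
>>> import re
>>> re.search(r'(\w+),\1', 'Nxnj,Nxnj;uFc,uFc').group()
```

The backreference `\1` re-matches whatever the first group consumed, character for character.
The match spans [0:9] → 'Nxnj,Nxnj'.

'Nxnj,Nxnj'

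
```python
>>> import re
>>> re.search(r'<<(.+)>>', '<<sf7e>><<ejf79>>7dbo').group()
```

'<<sf7e>><<ejf79>>'

The match spans [0:17] → '<<sf7e>><<ejf79>>'.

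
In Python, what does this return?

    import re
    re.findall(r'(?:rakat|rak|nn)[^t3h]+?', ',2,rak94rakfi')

['rak9', 'rakf']

Scanning left to right: at [3:7] → 'rak9'; at [8:12] → 'rakf'.
Since nothing is captured, `findall` lists the 2 matched substrings directly.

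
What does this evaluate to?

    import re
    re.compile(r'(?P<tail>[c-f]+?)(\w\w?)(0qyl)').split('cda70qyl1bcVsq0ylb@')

This matches one or more of a character in [c-f] (lazy) (captured as 'tail'); then a word character, then optionally a word character (captured); then the literal '0q', then the literal 'yl' (captured).
Matches to split on: at [0:8] → 'cda70qyl'.
`re.split` interleaves the captured-group text with the surrounding fragments.

['', 'cd', 'a7', '0qyl', '1bcVsq0ylb@']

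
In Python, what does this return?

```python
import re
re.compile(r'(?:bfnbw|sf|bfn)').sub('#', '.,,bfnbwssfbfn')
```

The regex engine tests alternatives in the order written; an earlier branch that matches wins even if a later one would match more.
Every occurrence is swapped for '#'.

'.,,#s##'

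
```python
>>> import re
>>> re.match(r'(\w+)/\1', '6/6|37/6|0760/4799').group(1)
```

'6'

`\1` has to match the exact text group 1 already captured.
`re.match` only tries the pattern at the start of the string.
The match spans [0:3] → '6/6'.
Captured: group 1 = '6'.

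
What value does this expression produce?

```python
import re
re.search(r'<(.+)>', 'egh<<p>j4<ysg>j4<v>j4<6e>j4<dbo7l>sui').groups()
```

`re.search` scans for the first position where the pattern succeeds.
The match spans [3:34] → '<<p>j4<ysg>j4<v>j4<6e>j4<dbo7l>'.
Captured: group 1 = '<p>j4<ysg>j4<v>j4<6e>j4<dbo7l'.

('<p>j4<ysg>j4<v>j4<6e>j4<dbo7l',)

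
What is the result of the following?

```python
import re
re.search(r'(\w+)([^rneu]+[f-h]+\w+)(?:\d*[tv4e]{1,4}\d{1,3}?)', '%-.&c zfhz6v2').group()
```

The match spans [4:13] → 'c zfhz6v2'.

'c zfhz6v2'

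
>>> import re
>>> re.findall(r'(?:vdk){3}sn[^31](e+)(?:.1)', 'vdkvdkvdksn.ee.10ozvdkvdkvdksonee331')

['ee']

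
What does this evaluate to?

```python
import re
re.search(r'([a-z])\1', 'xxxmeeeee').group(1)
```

'x'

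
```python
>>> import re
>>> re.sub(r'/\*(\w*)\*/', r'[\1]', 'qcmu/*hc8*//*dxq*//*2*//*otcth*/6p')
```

Matches: at [4:11] → '/*hc8*/'; at [11:18] → '/*dxq*/'; at [18:23] → '/*2*/'; at [23:32] → '/*otcth*/'.
The replacement refers to a captured group, so each match is rewritten using its own captured text.

'qcmu[hc8][dxq][2][otcth]6p'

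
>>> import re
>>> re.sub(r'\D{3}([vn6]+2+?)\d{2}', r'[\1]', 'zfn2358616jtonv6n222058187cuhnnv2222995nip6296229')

'zfn2358616[nv6n2]058187[nnv2]2995[62]229'

This matches exactly 3 of a non-digit; then one or more of one of [vn6], then one or more of a literal '2' (lazy) (captured); then exactly 2 of a digit.
A non-greedy quantifier consumes as few characters as it can — just enough that the remainder of the pattern still matches from where it stops; whatever follows it matches normally.
Matches: at [10:20] → 'jtonv6n222'; at [26:35] → 'cuhnnv222'; at [39:46] → 'nip6296'.
The replacement refers to a captured group, so each match is rewritten using its own captured text.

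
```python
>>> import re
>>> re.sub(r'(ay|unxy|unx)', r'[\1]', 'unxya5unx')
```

'[unxy]a5[unx]'

The regex engine tests alternatives in the order written; an earlier branch that matches wins even if a later one would match more.
Matches: at [0:4] → 'unxy'; at [6:9] → 'unx'.
The replacement refers to a captured group, so each match is rewritten using its own captured text.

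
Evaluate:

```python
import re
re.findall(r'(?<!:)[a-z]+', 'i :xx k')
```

A negative assertion filters positions out without eating any characters.
Matches: at [0:1] → 'i'; at [4:5] → 'x'; at [6:7] → 'k'.
`findall` yields the raw match text (3 of them) because the pattern has no groups.

['i', 'x', 'k']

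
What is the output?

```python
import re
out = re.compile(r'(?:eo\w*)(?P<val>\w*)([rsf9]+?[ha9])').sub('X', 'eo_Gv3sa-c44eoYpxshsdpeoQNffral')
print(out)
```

X-c44Xl

This matches the literal 'eo', then zero or more of a word character (non-capturing group); then zero or more of a word character (captured as 'val'); then one or more of one of [rsf9] (lazy), then one of [ha9] (captured).
Matches: at [0:8] → 'eo_Gv3sa'; at [12:30] → 'eoYpxshsdpeoQNffra'.
Every occurrence is swapped for 'X'.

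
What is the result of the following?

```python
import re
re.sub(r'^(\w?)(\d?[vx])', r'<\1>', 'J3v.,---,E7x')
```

'<J>.,---,E7x'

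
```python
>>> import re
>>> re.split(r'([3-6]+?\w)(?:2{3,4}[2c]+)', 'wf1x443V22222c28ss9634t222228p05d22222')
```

['wf1x', '443V', '8ss9', '634t', '8p0', '5d', '']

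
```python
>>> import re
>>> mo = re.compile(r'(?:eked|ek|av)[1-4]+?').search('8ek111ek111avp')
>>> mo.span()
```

(1, 4)

Unlike `match`, `search` isn't anchored — it looks for the pattern anywhere in the string.
The match spans [1:4] → 'ek1'.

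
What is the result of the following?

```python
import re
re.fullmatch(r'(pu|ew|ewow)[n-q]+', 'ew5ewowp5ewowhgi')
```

None

`re.fullmatch` is like wrapping the pattern in `^…$` (in single-line mode).
Here the pattern can't cover the whole string, so the call returns None.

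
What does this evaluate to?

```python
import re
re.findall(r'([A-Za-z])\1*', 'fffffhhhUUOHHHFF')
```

['f', 'h', 'U', 'O', 'H', 'F']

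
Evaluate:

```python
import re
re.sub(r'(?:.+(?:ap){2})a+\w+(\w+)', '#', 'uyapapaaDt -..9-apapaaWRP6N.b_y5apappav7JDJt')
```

The pattern matches one or more of any character, then the literal 'ap' repeated 2 times (non-capturing group); then one or more of the literal 'a', then one or more of a word character; then one or more of a word character (captured).
Matches: at [0:27] → 'uyapapaaDt -..9-apapaaWRP6N'.
Each match is replaced by '#'.

'#.b_y5apappav7JDJt'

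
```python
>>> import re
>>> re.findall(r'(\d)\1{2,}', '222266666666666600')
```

['2', '6']

`\1` has to match the exact text group 1 already captured.
Because there's exactly one group, `findall` drops the full match and keeps group 1 from each hit.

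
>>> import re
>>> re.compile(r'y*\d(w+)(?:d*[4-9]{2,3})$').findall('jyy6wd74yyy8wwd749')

['ww']

This matches zero or more of the literal 'y', then a digit; then one or more of a literal 'w' (captured); then zero or more of the literal 'd', then 2 to 3 of a character in [4-9] (non-capturing group); then anchored at the end.
Walking the string: at [8:18] match 'yyy8wwd749', group 1 = 'ww'.
`findall` collects group 1 from the one match (1 total).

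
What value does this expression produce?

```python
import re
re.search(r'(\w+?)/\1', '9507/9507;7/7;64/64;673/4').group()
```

The backreference `\1` re-matches whatever the first group consumed, character for character.
`re.search` scans for the first position where the pattern succeeds.
The match spans [0:9] → '9507/9507'.
Captured: group 1 = '9507'.

'9507/9507'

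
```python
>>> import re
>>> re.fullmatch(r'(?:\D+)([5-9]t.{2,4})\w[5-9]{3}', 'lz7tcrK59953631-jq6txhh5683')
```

The pattern matches one or more of a non-digit (non-capturing group); then a character in [5-9], then the literal 't', then 2 to 4 of any character (captured); then a word character, then exactly 3 of a character in [5-9].
`re.fullmatch` requires the pattern to consume the entire string.
Here the pattern can't cover the whole string, so the call returns None.

None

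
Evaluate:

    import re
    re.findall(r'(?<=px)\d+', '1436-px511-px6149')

The `(?=…)`/`(?<=…)` assertion just peeks at neighbouring text; it doesn't advance the match position.
Matches: at [7:10] → '511'; at [13:17] → '6149'.
Since nothing is captured, `findall` lists the 2 matched substrings directly.

['511', '6149']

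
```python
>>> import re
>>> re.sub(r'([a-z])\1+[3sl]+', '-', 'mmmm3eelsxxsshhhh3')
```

'----'

`\1` has to match the exact text group 1 already captured.
Matches: at [0:5] → 'mmmm3'; at [5:9] → 'eels'; at [9:13] → 'xxss'; at [13:18] → 'hhhh3'.
Each match is replaced by '-'.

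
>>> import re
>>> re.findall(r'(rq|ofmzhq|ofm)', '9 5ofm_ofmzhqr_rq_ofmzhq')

['ofm', 'ofmzhq', 'rq', 'ofmzhq']

The regex engine tests alternatives in the order written; an earlier branch that matches wins even if a later one would match more.
With a single group, `findall` returns only what that group captured — 4 items.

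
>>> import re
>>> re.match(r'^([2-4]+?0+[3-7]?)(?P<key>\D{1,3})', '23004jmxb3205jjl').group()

'23004jmx'

`re.match` only tries the pattern at the start of the string.
The match spans [0:8] → '23004jmx'.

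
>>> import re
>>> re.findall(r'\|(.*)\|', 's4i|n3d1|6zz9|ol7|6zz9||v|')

['n3d1|6zz9|ol7|6zz9||v']

Matches: at [3:26] match '|n3d1|6zz9|ol7|6zz9||v|', group 1 = 'n3d1|6zz9|ol7|6zz9||v'.
Because there's exactly one group, `findall` drops the full match and keeps group 1 from the one hit.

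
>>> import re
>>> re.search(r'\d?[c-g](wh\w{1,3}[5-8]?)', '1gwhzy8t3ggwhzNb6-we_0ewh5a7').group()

'1gwhzy8'

The match spans [0:7] → '1gwhzy8'.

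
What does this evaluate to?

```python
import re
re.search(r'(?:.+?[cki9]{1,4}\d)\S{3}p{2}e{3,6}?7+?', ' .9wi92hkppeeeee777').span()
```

(0, 17)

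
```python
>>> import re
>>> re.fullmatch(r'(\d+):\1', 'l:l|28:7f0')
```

`\1` has to match the exact text group 1 already captured.
`re.fullmatch` is like wrapping the pattern in `^…$` (in single-line mode).
Here the string isn't matched end-to-end, so the call returns None.

None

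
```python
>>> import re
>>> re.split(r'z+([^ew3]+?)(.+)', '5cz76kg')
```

['5c', '7', '6kg', '']

The pattern matches one or more of a literal 'z'; then one or more of any character except [ew3] (lazy) (captured); then one or more of any character (captured).
Lazy quantifiers expand one character at a time until the remainder of the pattern can match.
Matches to split on: at [2:7] → 'z76kg'.
The group in the pattern means `split` returns the separators' captures alongside the pieces.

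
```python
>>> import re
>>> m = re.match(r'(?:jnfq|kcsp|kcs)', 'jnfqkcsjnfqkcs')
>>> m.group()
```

`match` is anchored at position 0; if the pattern doesn't fit there, it returns None.
The match spans [0:4] → 'jnfq'.

'jnfq'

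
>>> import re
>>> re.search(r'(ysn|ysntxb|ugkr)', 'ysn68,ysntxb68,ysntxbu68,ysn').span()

`re.search` scans for the first position where the pattern succeeds.
The match spans [0:3] → 'ysn'.
Captured: group 1 = 'ysn'.

(0, 3)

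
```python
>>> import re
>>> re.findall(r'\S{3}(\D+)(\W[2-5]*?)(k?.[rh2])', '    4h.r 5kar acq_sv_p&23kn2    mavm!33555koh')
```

The pattern matches exactly 3 of a non-whitespace character; then one or more of a non-digit (captured); then a non-word character, then zero or more of a character in [2-5] (lazy) (captured); then optionally a literal 'k', then any character, then one of [rh2] (captured).
Scanning left to right: at [4:13] match '4h.r 5kar', groups = ('r', ' 5', 'kar'); at [14:28] match 'acq_sv_p&23kn2', groups = ('_sv_p', '&23', 'kn2'); at [32:45] match 'mavm!33555koh', groups = ('m', '!33555', 'koh').
`findall` packs the 3 group values into a tuple for every match.

[('r', ' 5', 'kar'), ('_sv_p', '&23', 'kn2'), ('m', '!33555', 'koh')]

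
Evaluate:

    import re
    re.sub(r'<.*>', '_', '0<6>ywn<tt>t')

Matches: at [1:11] → '<6>ywn<tt>'.
Each match is replaced by '_'.

'0_t'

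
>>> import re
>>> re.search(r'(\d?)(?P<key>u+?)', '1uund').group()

'1u'

Pattern: optionally a digit (captured); then one or more of a literal 'u' (lazy) (captured as 'key').
The `?` after the quantifier makes it lazy — it takes as little as possible before letting the rest of the pattern try.
Unlike `match`, `search` isn't anchored — it looks for the pattern anywhere in the string.
The match spans [0:2] → '1u'.
Captured: group 1 = '1', group 2 = 'u'.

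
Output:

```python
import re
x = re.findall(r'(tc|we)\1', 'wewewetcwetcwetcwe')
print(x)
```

['we']

The backreference `\1` re-matches whatever the first group consumed, character for character.
With a single group, `findall` returns only what that group captured — 1 item.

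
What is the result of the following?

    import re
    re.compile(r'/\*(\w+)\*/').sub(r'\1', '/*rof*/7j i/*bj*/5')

'rof7j ibj5'

`\1` in the replacement pulls in group 1's text for each match.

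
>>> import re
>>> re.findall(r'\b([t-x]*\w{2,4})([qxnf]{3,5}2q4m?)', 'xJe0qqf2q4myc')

This matches a word boundary (`\b`, zero-width); then zero or more of a character in [t-x], then 2 to 4 of a word character (captured); then 3 to 5 of one of [qxnf], then the literal '2q4', then optionally a literal 'm' (captured).
Walking the string: at [0:11] match 'xJe0qqf2q4m', groups = ('xJe0', 'qqf2q4m').
`findall` packs the 2 group values into a tuple for every match.

[('xJe0', 'qqf2q4m')]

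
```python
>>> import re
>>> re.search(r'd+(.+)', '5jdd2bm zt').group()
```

'dd2bm zt'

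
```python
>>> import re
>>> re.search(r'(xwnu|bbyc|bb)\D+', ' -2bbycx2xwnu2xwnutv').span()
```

(3, 8)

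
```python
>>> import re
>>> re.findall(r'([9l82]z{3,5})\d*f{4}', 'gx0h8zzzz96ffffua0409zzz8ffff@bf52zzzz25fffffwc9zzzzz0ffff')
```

['8zzzz', '9zzz', '2zzzz', '9zzzzz']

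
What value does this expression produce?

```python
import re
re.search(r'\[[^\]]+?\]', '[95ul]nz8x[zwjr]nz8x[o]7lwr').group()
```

The match spans [0:6] → '[95ul]'.

'[95ul]'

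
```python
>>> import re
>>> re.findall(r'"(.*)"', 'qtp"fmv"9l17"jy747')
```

['fmv"9l17']

Matches: at [3:13] match '"fmv"9l17"', group 1 = 'fmv"9l17'.
With a single group, `findall` returns only what that group captured — 1 item.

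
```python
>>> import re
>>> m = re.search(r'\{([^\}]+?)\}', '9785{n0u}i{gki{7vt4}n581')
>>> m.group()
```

`re.search` tries every starting position until one works.
The match spans [4:9] → '{n0u}'.
Captured: group 1 = 'n0u'.

'{n0u}'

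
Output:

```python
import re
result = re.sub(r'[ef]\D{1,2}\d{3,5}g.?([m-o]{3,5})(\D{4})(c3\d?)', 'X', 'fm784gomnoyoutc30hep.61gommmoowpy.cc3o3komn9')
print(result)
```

Xhep.61gommmoowpy.cc3o3komn9

Pattern: one of [ef], then 1 to 2 of a non-digit, then 3 to 5 of a digit; then a literal 'g', then optionally any character; then 3 to 5 of a character in [m-o] (captured); then exactly 4 of a non-digit (captured); then the literal 'c3', then optionally a digit (captured).
Matches: at [0:17] → 'fm784gomnoyoutc30'.
Each match is replaced by 'X'.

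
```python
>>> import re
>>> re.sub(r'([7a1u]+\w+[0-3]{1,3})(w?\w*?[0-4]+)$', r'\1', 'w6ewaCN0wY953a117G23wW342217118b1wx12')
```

'w6ewaCN0wY953a117G23wW342217118b1wx1'

`\1` in the replacement pulls in group 1's text for each match.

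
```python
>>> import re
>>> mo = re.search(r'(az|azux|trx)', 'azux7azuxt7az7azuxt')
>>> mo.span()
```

(0, 2)

`|` is ordered: at each position the engine commits to the first alternative that works.
`search` walks the string left to right and returns the first match it finds.
The match spans [0:2] → 'az'.
Captured: group 1 = 'az'.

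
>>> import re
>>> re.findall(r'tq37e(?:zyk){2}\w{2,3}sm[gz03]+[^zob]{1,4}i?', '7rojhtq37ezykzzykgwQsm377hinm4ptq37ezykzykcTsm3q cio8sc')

The pattern matches the literal 'tq3', then the literal '7e'; then the literal 'zyk' repeated 2 times, then 2 to 3 of a word character; then the literal 'sm', then one or more of one of [gz03]; then 1 to 4 of any character except [zob], then optionally the literal 'i'.
Scanning left to right: at [31:51] → 'tq37ezykzykcTsm3q ci'.
With no groups in the pattern, `findall` gives back each whole match — 1 here.

['tq37ezykzykcTsm3q ci']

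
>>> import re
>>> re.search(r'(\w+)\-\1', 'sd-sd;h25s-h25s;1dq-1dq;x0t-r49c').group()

'sd-sd'

After group 1 captures some text, `\1` only succeeds where that same text appears again.
Unlike `match`, `search` isn't anchored — it looks for the pattern anywhere in the string.
The match spans [0:5] → 'sd-sd'.
Captured: group 1 = 'sd'.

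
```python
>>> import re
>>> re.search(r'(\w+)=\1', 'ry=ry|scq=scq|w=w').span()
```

(0, 5)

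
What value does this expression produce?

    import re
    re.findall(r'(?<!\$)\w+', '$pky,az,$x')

The negative lookahead/lookbehind blocks any match where the forbidden context is present.
Matches: at [2:4] → 'ky'; at [5:7] → 'az'.
No capturing groups, so `findall` returns the 2 full match strings.

['ky', 'az']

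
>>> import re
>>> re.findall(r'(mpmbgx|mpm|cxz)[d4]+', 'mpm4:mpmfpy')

['mpm']

Matches: at [0:4] match 'mpm4', group 1 = 'mpm'.
Because there's exactly one group, `findall` drops the full match and keeps group 1 from the one hit.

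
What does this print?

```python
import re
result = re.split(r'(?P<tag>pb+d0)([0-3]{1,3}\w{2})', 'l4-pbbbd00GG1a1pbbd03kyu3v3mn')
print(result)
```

['l4-', 'pbbbd0', '0GG', '1a1', 'pbbd0', '3ky', 'u3v3mn']

This matches a literal 'p', then one or more of a literal 'b', then the literal 'd0' (captured as 'tag'); then 1 to 3 of a character in [0-3], then exactly 2 of a word character (captured).
Matches to split on: at [3:12] → 'pbbbd00GG'; at [15:23] → 'pbbd03ky'.
With a capturing group present, the delimiter's captured portion is kept in the result list.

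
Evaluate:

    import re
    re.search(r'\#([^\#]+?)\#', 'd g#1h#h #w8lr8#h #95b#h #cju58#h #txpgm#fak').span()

`re.search` tries every starting position until one works.
The match spans [3:7] → '#1h#'.
Captured: group 1 = '1h'.

(3, 7)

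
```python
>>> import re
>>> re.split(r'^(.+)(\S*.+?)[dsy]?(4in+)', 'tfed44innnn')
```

['', 'tfed', '4', '4innnn', '']

This matches anchored at the start of the string; then one or more of any character (captured); then zero or more of a non-whitespace character, then one or more of any character (lazy) (captured); then optionally one of [dsy]; then the literal '4i', then one or more of the literal 'n' (captured).
Matches to split on: at [0:11] → 'tfed44innnn'.
The group in the pattern means `split` returns the separators' captures alongside the pieces.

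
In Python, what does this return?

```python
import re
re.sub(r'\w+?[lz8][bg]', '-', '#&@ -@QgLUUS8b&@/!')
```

'#&@ -@-&@/!'

Pattern: one or more of a word character (lazy); then one of [lz8], then one of [bg].
`sub` substitutes '-' at each match site.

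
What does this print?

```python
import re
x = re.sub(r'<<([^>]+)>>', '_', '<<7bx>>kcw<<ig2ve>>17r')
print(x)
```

_kcw_17r

Matches: at [0:7] → '<<7bx>>'; at [10:19] → '<<ig2ve>>'.
`sub` substitutes '_' at each match site.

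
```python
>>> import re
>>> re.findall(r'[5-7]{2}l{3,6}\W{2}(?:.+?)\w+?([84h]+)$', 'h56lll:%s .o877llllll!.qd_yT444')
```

['444']

Pattern: exactly 2 of a character in [5-7], then 3 to 6 of a literal 'l', then exactly 2 of a non-word character; then one or more of any character (lazy) (non-capturing group); then one or more of a word character (lazy); then one or more of one of [84h] (captured); then anchored at the end.
One capturing group, so `findall` returns just the captured substring from the one match — 1 in all.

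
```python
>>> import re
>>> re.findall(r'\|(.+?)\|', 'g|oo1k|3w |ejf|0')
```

['oo1k', 'ejf']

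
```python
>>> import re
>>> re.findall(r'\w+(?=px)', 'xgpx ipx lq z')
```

The lookaround is zero-width — it requires the adjacent text to match without consuming it, so the asserted text isn't part of the match.
Scanning left to right: at [0:2] → 'xg'; at [5:6] → 'i'.
`findall` yields the raw match text (2 of them) because the pattern has no groups.

['xg', 'i']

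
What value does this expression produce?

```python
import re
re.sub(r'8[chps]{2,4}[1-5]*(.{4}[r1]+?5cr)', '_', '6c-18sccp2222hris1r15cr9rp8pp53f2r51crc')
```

'6c-1_9rp8pp53f2r51crc'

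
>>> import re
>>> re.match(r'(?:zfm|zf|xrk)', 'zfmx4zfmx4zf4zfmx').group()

'zfm'

`|` is ordered: at each position the engine commits to the first alternative that works.
With `match`, the pattern is implicitly anchored at the beginning.
The match spans [0:3] → 'zfm'.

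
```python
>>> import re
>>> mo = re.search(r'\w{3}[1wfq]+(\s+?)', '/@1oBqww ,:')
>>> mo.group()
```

'1oBqww '

The match spans [2:9] → '1oBqww '.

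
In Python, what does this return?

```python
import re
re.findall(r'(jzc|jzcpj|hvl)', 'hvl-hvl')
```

With a single group, `findall` returns only what that group captured — 2 items.

['hvl', 'hvl']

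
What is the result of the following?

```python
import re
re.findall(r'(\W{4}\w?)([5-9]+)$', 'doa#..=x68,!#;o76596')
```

[(',!#;o', '76596')]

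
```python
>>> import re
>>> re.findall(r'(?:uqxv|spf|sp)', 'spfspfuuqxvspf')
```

['spf', 'spf', 'uqxv', 'spf']

Alternation isn't longest-match — the leftmost alternative that fits at this position is chosen.
`findall` yields the raw match text (4 of them) because the pattern has no groups.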